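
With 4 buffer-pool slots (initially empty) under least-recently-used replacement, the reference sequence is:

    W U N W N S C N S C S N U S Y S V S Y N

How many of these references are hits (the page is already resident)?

11

W → miss, frames [W]
U → miss, frames [W, U]
N → miss, frames [W, U, N]
W → hit
N → hit
S → miss, frames [U, W, N, S]
C → miss, evict U, frames [W, N, S, C]
N → hit
S → hit
C → hit
S → hit
N → hit
U → miss, evict W, frames [C, S, N, U]
S → hit
Y → miss, evict C, frames [N, U, S, Y]
S → hit
V → miss, evict N, frames [U, Y, S, V]
S → hit
Y → hit
N → miss, evict U, frames [V, S, Y, N]
Hits: 11.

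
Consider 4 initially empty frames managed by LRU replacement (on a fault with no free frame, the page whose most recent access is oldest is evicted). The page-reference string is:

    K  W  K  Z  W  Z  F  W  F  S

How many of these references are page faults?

5

K: miss, frames {K}
W: miss, frames {K,W}
K: hit
Z: miss, frames {W,K,Z}
W: hit
Z: hit
F: miss, frames {K,W,Z,F}
W: hit
F: hit
S: miss, evict K, frames {Z,W,F,S}
Page faults: 5.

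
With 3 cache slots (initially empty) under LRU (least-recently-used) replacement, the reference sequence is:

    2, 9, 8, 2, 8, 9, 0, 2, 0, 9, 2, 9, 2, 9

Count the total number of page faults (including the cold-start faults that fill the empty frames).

2 -> miss, frames {2}
9 -> miss, frames {2,9}
8 -> miss, frames {2,9,8}
2 -> hit
8 -> hit
9 -> hit
0 -> miss, evict 2, frames {8,9,0}
2 -> miss, evict 8, frames {9,0,2}
0 -> hit
9 -> hit
2 -> hit
9 -> hit
2 -> hit
9 -> hit
Page faults: 5.

5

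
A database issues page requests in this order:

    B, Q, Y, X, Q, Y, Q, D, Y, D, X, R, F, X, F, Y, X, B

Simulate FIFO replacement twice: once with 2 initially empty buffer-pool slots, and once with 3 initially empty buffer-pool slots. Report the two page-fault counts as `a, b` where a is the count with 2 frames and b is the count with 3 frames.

13, 10

2 frames: F F F F F F . F . . F F F F . F . F → 13 faults.
3 frames: F F F F . . . F . . . F F F . F . F → 10 faults.
10 < 13: adding a frame reduced faults, as is typical.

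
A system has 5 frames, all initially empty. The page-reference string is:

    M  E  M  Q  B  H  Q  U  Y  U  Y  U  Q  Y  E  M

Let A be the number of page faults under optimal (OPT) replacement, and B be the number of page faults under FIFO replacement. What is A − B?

Under OPT: F F . F F F . F F . . . . . . . → 7 faults.
Under FIFO: F F . F F F . F F . . . . . F F → 9 faults.
A − B = 7 − 9 = -2.

-2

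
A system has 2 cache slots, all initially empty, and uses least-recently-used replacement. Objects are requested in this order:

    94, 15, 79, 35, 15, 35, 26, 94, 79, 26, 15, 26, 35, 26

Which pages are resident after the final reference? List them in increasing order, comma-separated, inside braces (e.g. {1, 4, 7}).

{26, 35}

94 → fault, frames {94}
15 → fault, frames {94,15}
79 → fault, evict 94, frames {15,79}
35 → fault, evict 15, frames {79,35}
15 → fault, evict 79, frames {35,15}
35 → hit
26 → fault, evict 15, frames {35,26}
94 → fault, evict 35, frames {26,94}
79 → fault, evict 26, frames {94,79}
26 → fault, evict 94, frames {79,26}
15 → fault, evict 79, frames {26,15}
26 → hit
35 → fault, evict 15, frames {26,35}
26 → hit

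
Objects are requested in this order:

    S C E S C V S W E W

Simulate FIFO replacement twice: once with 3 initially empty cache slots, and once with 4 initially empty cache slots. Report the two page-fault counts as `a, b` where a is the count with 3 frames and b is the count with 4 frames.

3 frames: F F F . . F F F F . → 7 faults.
4 frames: F F F . . F . F . . → 5 faults.
5 < 7: adding a frame reduced faults, as is typical.

7, 5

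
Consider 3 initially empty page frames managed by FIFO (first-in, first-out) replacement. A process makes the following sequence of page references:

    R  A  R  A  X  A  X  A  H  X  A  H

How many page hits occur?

R: miss, frames (R)
A: miss, frames (R A)
R: hit
A: hit
X: miss, frames (R A X)
A: hit
X: hit
A: hit
H: miss, evict R, frames (A X H)
X: hit
A: hit
H: hit
Hits: 8.

8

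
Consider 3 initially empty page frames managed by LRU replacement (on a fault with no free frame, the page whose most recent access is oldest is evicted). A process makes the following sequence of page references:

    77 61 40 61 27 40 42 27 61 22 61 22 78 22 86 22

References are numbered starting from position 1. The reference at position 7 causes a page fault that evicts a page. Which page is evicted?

61

pos 1: 77: fault, frames {77}
pos 2: 61: fault, frames {77,61}
pos 3: 40: fault, frames {77,61,40}
pos 4: 61: hit
pos 5: 27: fault, evict 77, frames {40,61,27}
pos 6: 40: hit
pos 7: 42: fault, evict 61, frames {27,40,42}
At position 7, page 61 is evicted.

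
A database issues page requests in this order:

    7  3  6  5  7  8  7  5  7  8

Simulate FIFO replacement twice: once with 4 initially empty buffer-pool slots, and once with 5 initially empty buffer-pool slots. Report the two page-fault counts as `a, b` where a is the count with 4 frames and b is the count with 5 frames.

4 frames: F F F F . F F . . . → 6 faults.
5 frames: F F F F . F . . . . → 5 faults.
5 < 6: adding a frame reduced faults, as is typical.

6, 5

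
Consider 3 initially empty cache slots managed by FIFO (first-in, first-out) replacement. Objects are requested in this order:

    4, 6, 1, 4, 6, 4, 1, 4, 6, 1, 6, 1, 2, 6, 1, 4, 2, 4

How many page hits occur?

4: fault, frames [4]
6: fault, frames [4, 6]
1: fault, frames [4, 6, 1]
4: hit
6: hit
4: hit
1: hit
4: hit
6: hit
1: hit
6: hit
1: hit
2: fault, evict 4, frames [6, 1, 2]
6: hit
1: hit
4: fault, evict 6, frames [1, 2, 4]
2: hit
4: hit
Hits: 13.

13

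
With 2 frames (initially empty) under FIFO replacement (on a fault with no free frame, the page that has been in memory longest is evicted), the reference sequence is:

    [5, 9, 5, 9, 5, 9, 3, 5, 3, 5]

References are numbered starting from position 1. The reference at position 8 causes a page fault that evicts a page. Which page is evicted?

9

pos 1: 5: fault, frames (5)
pos 2: 9: fault, frames (5 9)
pos 3: 5: hit
pos 4: 9: hit
pos 5: 5: hit
pos 6: 9: hit
pos 7: 3: fault, evict 5, frames (9 3)
pos 8: 5: fault, evict 9, frames (3 5)
At position 8, page 9 is evicted.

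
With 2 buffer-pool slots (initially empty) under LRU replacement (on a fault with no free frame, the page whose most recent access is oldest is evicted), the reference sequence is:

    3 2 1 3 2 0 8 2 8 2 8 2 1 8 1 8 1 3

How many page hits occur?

3: fault, frames {3}
2: fault, frames {3,2}
1: fault, evict 3, frames {2,1}
3: fault, evict 2, frames {1,3}
2: fault, evict 1, frames {3,2}
0: fault, evict 3, frames {2,0}
8: fault, evict 2, frames {0,8}
2: fault, evict 0, frames {8,2}
8: hit
2: hit
8: hit
2: hit
1: fault, evict 8, frames {2,1}
8: fault, evict 2, frames {1,8}
1: hit
8: hit
1: hit
3: fault, evict 8, frames {1,3}
Hits: 7.

7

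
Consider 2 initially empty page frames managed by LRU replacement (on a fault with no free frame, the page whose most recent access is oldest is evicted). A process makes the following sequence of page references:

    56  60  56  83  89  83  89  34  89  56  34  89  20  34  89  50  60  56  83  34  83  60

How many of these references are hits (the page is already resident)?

56 → miss, frames [56]
60 → miss, frames [56, 60]
56 → hit
83 → miss, evict 60, frames [56, 83]
89 → miss, evict 56, frames [83, 89]
83 → hit
89 → hit
34 → miss, evict 83, frames [89, 34]
89 → hit
56 → miss, evict 34, frames [89, 56]
34 → miss, evict 89, frames [56, 34]
89 → miss, evict 56, frames [34, 89]
20 → miss, evict 34, frames [89, 20]
34 → miss, evict 89, frames [20, 34]
89 → miss, evict 20, frames [34, 89]
50 → miss, evict 34, frames [89, 50]
60 → miss, evict 89, frames [50, 60]
56 → miss, evict 50, frames [60, 56]
83 → miss, evict 60, frames [56, 83]
34 → miss, evict 56, frames [83, 34]
83 → hit
60 → miss, evict 34, frames [83, 60]
Hits: 5.

5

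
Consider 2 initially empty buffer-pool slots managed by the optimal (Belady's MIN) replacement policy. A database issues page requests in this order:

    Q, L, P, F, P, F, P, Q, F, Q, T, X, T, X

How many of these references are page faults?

7

Q: fault, frames {Q}
L: fault, frames {Q,L}
P: fault, evict L, frames {Q,P}
F: fault, evict Q, frames {P,F}
P: hit
F: hit
P: hit
Q: fault, evict P, frames {F,Q}
F: hit
Q: hit
T: fault, evict Q, frames {F,T}
X: fault, evict F, frames {T,X}
T: hit
X: hit
Page faults: 7.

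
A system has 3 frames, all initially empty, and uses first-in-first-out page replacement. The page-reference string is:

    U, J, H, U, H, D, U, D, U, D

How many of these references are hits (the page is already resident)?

5

U: fault, frames (U)
J: fault, frames (U J)
H: fault, frames (U J H)
U: hit
H: hit
D: fault, evict U, frames (J H D)
U: fault, evict J, frames (H D U)
D: hit
U: hit
D: hit
Hits: 5.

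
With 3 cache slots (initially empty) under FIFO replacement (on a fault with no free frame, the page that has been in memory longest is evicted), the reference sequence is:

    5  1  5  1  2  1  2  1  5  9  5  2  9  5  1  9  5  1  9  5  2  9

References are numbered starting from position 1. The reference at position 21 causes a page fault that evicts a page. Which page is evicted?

pos 1: 5 -> miss, frames {5}
pos 2: 1 -> miss, frames {5,1}
pos 3: 5 -> hit
pos 4: 1 -> hit
pos 5: 2 -> miss, frames {5,1,2}
pos 6: 1 -> hit
pos 7: 2 -> hit
pos 8: 1 -> hit
pos 9: 5 -> hit
pos 10: 9 -> miss, evict 5, frames {1,2,9}
pos 11: 5 -> miss, evict 1, frames {2,9,5}
pos 12: 2 -> hit
pos 13: 9 -> hit
pos 14: 5 -> hit
pos 15: 1 -> miss, evict 2, frames {9,5,1}
pos 16: 9 -> hit
pos 17: 5 -> hit
pos 18: 1 -> hit
pos 19: 9 -> hit
pos 20: 5 -> hit
pos 21: 2 -> miss, evict 9, frames {5,1,2}
At position 21, page 9 is evicted.

9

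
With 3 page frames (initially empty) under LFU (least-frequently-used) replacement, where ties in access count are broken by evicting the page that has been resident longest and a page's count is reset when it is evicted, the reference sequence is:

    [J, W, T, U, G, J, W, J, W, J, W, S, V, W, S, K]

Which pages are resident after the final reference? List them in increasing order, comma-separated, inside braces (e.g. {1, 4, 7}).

J -> miss, frames {J}
W -> miss, frames {J,W}
T -> miss, frames {J,W,T}
U -> miss, evict J, frames {W,T,U}
G -> miss, evict W, frames {T,U,G}
J -> miss, evict T, frames {U,G,J}
W -> miss, evict U, frames {G,J,W}
J -> hit
W -> hit
J -> hit
W -> hit
S -> miss, evict G, frames {J,W,S}
V -> miss, evict S, frames {J,W,V}
W -> hit
S -> miss, evict V, frames {J,W,S}
K -> miss, evict S, frames {J,W,K}

{J, K, W}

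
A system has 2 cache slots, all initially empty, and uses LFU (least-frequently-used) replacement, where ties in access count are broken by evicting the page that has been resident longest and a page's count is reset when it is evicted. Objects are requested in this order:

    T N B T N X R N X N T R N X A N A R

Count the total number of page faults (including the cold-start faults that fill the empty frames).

14

T → miss, frames (T)
N → miss, frames (T N)
B → miss, evict T, frames (N B)
T → miss, evict N, frames (B T)
N → miss, evict B, frames (T N)
X → miss, evict T, frames (N X)
R → miss, evict N, frames (X R)
N → miss, evict X, frames (R N)
X → miss, evict R, frames (N X)
N → hit
T → miss, evict X, frames (N T)
R → miss, evict T, frames (N R)
N → hit
X → miss, evict R, frames (N X)
A → miss, evict X, frames (N A)
N → hit
A → hit
R → miss, evict A, frames (N R)
Page faults: 14.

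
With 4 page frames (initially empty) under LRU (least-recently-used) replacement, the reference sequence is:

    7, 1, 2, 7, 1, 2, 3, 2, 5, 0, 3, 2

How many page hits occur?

7 → fault, frames {7}
1 → fault, frames {7,1}
2 → fault, frames {7,1,2}
7 → hit
1 → hit
2 → hit
3 → fault, frames {7,1,2,3}
2 → hit
5 → fault, evict 7, frames {1,3,2,5}
0 → fault, evict 1, frames {3,2,5,0}
3 → hit
2 → hit
Hits: 6.

6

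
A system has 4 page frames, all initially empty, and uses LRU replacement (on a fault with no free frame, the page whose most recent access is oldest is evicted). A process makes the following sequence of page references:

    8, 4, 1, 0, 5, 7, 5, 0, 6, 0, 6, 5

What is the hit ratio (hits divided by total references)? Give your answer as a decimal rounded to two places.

8 -> fault, frames (8)
4 -> fault, frames (8 4)
1 -> fault, frames (8 4 1)
0 -> fault, frames (8 4 1 0)
5 -> fault, evict 8, frames (4 1 0 5)
7 -> fault, evict 4, frames (1 0 5 7)
5 -> hit
0 -> hit
6 -> fault, evict 1, frames (7 5 0 6)
0 -> hit
6 -> hit
5 -> hit
Hits: 5 of 12 references → 5/12 = 0.4167.

0.42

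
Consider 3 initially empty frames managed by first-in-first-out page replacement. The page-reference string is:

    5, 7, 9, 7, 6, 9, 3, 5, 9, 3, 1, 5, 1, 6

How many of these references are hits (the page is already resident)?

5

5 -> fault, frames [5]
7 -> fault, frames [5, 7]
9 -> fault, frames [5, 7, 9]
7 -> hit
6 -> fault, evict 5, frames [7, 9, 6]
9 -> hit
3 -> fault, evict 7, frames [9, 6, 3]
5 -> fault, evict 9, frames [6, 3, 5]
9 -> fault, evict 6, frames [3, 5, 9]
3 -> hit
1 -> fault, evict 3, frames [5, 9, 1]
5 -> hit
1 -> hit
6 -> fault, evict 5, frames [9, 1, 6]
Hits: 5.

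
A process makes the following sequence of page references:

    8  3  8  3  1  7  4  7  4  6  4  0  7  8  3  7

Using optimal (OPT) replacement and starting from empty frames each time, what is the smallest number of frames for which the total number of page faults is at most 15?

f=1: 16 faults
f=2: 10 faults
f=3: 9 faults
f=4: 8 faults
f=5: 7 faults
f=6: 7 faults
f=7: 7 faults
Smallest f with faults ≤ 15 is 2.

2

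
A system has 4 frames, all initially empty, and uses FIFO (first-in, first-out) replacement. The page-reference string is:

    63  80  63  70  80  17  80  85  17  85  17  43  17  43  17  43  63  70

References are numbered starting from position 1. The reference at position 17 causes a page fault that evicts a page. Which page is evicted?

pos 1: 63: fault, frames [63]
pos 2: 80: fault, frames [63, 80]
pos 3: 63: hit
pos 4: 70: fault, frames [63, 80, 70]
pos 5: 80: hit
pos 6: 17: fault, frames [63, 80, 70, 17]
pos 7: 80: hit
pos 8: 85: fault, evict 63, frames [80, 70, 17, 85]
pos 9: 17: hit
pos 10: 85: hit
pos 11: 17: hit
pos 12: 43: fault, evict 80, frames [70, 17, 85, 43]
pos 13: 17: hit
pos 14: 43: hit
pos 15: 17: hit
pos 16: 43: hit
pos 17: 63: fault, evict 70, frames [17, 85, 43, 63]
At position 17, page 70 is evicted.

70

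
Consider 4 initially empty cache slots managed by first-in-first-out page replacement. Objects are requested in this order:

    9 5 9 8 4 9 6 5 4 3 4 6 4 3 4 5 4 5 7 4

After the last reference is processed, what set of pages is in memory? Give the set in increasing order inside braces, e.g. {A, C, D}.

9: fault, frames {9}
5: fault, frames {9,5}
9: hit
8: fault, frames {9,5,8}
4: fault, frames {9,5,8,4}
9: hit
6: fault, evict 9, frames {5,8,4,6}
5: hit
4: hit
3: fault, evict 5, frames {8,4,6,3}
4: hit
6: hit
4: hit
3: hit
4: hit
5: fault, evict 8, frames {4,6,3,5}
4: hit
5: hit
7: fault, evict 4, frames {6,3,5,7}
4: fault, evict 6, frames {3,5,7,4}

{3, 4, 5, 7}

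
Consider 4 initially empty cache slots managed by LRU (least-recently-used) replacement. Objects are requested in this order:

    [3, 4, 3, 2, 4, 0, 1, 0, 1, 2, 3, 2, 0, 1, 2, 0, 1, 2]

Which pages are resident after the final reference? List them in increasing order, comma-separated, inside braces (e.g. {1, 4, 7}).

3 -> miss, frames {3}
4 -> miss, frames {3,4}
3 -> hit
2 -> miss, frames {4,3,2}
4 -> hit
0 -> miss, frames {3,2,4,0}
1 -> miss, evict 3, frames {2,4,0,1}
0 -> hit
1 -> hit
2 -> hit
3 -> miss, evict 4, frames {0,1,2,3}
2 -> hit
0 -> hit
1 -> hit
2 -> hit
0 -> hit
1 -> hit
2 -> hit

{0, 1, 2, 3}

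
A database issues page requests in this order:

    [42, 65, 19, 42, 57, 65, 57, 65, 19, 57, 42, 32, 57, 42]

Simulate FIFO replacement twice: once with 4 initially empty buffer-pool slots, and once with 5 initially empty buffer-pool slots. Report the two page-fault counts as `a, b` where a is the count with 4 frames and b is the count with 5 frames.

4 frames: F F F . F . . . . . . F . F → 6 faults.
5 frames: F F F . F . . . . . . F . . → 5 faults.
5 < 6: adding a frame reduced faults, as is typical.

6, 5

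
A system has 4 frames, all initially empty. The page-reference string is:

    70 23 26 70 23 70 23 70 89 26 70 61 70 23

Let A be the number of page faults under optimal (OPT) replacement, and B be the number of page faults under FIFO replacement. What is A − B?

Under OPT: F F F . . . . . F . . F . . → 5 faults.
Under FIFO: F F F . . . . . F . . F F F → 7 faults.
A − B = 5 − 7 = -2.

-2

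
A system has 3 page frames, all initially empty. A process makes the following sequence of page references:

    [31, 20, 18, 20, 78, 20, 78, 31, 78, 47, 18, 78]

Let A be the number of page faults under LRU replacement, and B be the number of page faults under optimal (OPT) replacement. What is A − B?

Under LRU: F F F . F . . F . F F . → 7 faults.
Under OPT: F F F . F . . . . F F . → 6 faults.
A − B = 7 − 6 = 1.

1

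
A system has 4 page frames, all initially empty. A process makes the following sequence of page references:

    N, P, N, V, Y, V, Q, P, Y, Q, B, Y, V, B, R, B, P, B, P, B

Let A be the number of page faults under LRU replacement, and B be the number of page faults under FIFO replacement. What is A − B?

2

Under LRU: F F . F F . F F . . F . F . F . F . . . → 10 faults.
Under FIFO: F F . F F . F . . . F . . . F . F . . . → 8 faults.
A − B = 10 − 8 = 2.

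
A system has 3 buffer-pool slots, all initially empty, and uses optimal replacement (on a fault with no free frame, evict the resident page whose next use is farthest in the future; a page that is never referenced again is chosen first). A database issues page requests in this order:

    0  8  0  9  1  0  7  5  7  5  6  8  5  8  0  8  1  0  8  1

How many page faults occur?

0 -> fault, frames [0]
8 -> fault, frames [0, 8]
0 -> hit
9 -> fault, frames [0, 8, 9]
1 -> fault, evict 9, frames [0, 8, 1]
0 -> hit
7 -> fault, evict 1, frames [0, 8, 7]
5 -> fault, evict 0, frames [8, 7, 5]
7 -> hit
5 -> hit
6 -> fault, evict 7, frames [8, 5, 6]
8 -> hit
5 -> hit
8 -> hit
0 -> fault, evict 6, frames [8, 5, 0]
8 -> hit
1 -> fault, evict 5, frames [8, 0, 1]
0 -> hit
8 -> hit
1 -> hit
Page faults: 9.

9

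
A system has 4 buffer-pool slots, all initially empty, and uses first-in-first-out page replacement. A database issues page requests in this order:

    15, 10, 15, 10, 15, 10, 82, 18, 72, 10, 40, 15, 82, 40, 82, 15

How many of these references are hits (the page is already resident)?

8

15: miss, frames (15)
10: miss, frames (15 10)
15: hit
10: hit
15: hit
10: hit
82: miss, frames (15 10 82)
18: miss, frames (15 10 82 18)
72: miss, evict 15, frames (10 82 18 72)
10: hit
40: miss, evict 10, frames (82 18 72 40)
15: miss, evict 82, frames (18 72 40 15)
82: miss, evict 18, frames (72 40 15 82)
40: hit
82: hit
15: hit
Hits: 8.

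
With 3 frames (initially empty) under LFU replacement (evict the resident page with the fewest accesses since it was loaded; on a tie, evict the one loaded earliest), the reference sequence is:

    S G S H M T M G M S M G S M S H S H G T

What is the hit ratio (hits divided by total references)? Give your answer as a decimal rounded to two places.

0.55

S: fault, frames (S)
G: fault, frames (S G)
S: hit
H: fault, frames (S G H)
M: fault, evict G, frames (S H M)
T: fault, evict H, frames (S M T)
M: hit
G: fault, evict T, frames (S M G)
M: hit
S: hit
M: hit
G: hit
S: hit
M: hit
S: hit
H: fault, evict G, frames (S M H)
S: hit
H: hit
G: fault, evict H, frames (S M G)
T: fault, evict G, frames (S M T)
Hits: 11 of 20 references → 11/20 = 0.5500.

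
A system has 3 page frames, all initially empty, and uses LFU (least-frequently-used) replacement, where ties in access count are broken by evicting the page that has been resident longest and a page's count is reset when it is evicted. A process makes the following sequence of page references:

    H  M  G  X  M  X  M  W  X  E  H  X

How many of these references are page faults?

H → fault, frames {H}
M → fault, frames {H,M}
G → fault, frames {H,M,G}
X → fault, evict H, frames {M,G,X}
M → hit
X → hit
M → hit
W → fault, evict G, frames {M,X,W}
X → hit
E → fault, evict W, frames {M,X,E}
H → fault, evict E, frames {M,X,H}
X → hit
Page faults: 7.

7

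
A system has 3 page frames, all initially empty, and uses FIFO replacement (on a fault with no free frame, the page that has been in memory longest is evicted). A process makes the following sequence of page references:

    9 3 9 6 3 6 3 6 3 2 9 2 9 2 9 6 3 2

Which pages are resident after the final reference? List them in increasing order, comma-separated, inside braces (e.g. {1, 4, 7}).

9 -> miss, frames (9)
3 -> miss, frames (9 3)
9 -> hit
6 -> miss, frames (9 3 6)
3 -> hit
6 -> hit
3 -> hit
6 -> hit
3 -> hit
2 -> miss, evict 9, frames (3 6 2)
9 -> miss, evict 3, frames (6 2 9)
2 -> hit
9 -> hit
2 -> hit
9 -> hit
6 -> hit
3 -> miss, evict 6, frames (2 9 3)
2 -> hit

{2, 3, 9}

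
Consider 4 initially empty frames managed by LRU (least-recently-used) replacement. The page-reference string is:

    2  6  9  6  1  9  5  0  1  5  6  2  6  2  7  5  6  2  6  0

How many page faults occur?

10

2 -> fault, frames {2}
6 -> fault, frames {2,6}
9 -> fault, frames {2,6,9}
6 -> hit
1 -> fault, frames {2,9,6,1}
9 -> hit
5 -> fault, evict 2, frames {6,1,9,5}
0 -> fault, evict 6, frames {1,9,5,0}
1 -> hit
5 -> hit
6 -> fault, evict 9, frames {0,1,5,6}
2 -> fault, evict 0, frames {1,5,6,2}
6 -> hit
2 -> hit
7 -> fault, evict 1, frames {5,6,2,7}
5 -> hit
6 -> hit
2 -> hit
6 -> hit
0 -> fault, evict 7, frames {5,2,6,0}
Page faults: 10.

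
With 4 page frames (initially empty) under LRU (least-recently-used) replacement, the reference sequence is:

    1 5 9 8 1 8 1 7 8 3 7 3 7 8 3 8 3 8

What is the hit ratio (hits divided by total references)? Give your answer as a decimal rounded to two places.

1 → miss, frames [1]
5 → miss, frames [1, 5]
9 → miss, frames [1, 5, 9]
8 → miss, frames [1, 5, 9, 8]
1 → hit
8 → hit
1 → hit
7 → miss, evict 5, frames [9, 8, 1, 7]
8 → hit
3 → miss, evict 9, frames [1, 7, 8, 3]
7 → hit
3 → hit
7 → hit
8 → hit
3 → hit
8 → hit
3 → hit
8 → hit
Hits: 12 of 18 references → 12/18 = 0.6667.

0.67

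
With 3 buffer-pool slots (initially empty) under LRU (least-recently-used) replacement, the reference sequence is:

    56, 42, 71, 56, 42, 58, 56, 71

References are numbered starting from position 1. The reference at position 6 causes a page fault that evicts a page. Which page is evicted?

pos 1: 56 → fault, frames [56]
pos 2: 42 → fault, frames [56, 42]
pos 3: 71 → fault, frames [56, 42, 71]
pos 4: 56 → hit
pos 5: 42 → hit
pos 6: 58 → fault, evict 71, frames [56, 42, 58]
At position 6, page 71 is evicted.

71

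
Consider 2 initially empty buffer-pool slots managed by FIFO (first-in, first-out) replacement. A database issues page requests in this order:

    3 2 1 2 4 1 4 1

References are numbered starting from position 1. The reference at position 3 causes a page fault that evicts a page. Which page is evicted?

3

pos 1: 3 -> miss, frames [3]
pos 2: 2 -> miss, frames [3, 2]
pos 3: 1 -> miss, evict 3, frames [2, 1]
At position 3, page 3 is evicted.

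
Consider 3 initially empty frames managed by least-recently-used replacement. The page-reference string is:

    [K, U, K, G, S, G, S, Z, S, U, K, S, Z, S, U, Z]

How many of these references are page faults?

9

K: miss, frames {K}
U: miss, frames {K,U}
K: hit
G: miss, frames {U,K,G}
S: miss, evict U, frames {K,G,S}
G: hit
S: hit
Z: miss, evict K, frames {G,S,Z}
S: hit
U: miss, evict G, frames {Z,S,U}
K: miss, evict Z, frames {S,U,K}
S: hit
Z: miss, evict U, frames {K,S,Z}
S: hit
U: miss, evict K, frames {Z,S,U}
Z: hit
Page faults: 9.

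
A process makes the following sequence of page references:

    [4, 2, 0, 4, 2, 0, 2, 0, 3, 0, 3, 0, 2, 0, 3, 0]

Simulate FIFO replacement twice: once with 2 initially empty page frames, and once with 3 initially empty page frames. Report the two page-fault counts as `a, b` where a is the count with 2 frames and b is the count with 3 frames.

2 frames: F F F F F F . . F . . . F F F . → 10 faults.
3 frames: F F F . . . . . F . . . . . . . → 4 faults.
4 < 10: adding a frame reduced faults, as is typical.

10, 4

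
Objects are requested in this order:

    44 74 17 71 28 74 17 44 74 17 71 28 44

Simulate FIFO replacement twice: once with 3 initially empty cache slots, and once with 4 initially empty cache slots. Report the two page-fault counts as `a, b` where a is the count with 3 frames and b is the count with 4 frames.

3 frames: F F F F F F F F . . F F . → 10 faults.
4 frames: F F F F F . . F F F F F F → 11 faults.
11 > 10: adding a frame increased faults — Belady's anomaly.

10, 11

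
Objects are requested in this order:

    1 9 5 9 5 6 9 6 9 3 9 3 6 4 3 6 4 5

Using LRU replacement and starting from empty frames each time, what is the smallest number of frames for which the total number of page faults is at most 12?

2

f=1: 18 faults
f=2: 12 faults
f=3: 7 faults
f=4: 7 faults
f=5: 6 faults
f=6: 6 faults
Smallest f with faults ≤ 12 is 2.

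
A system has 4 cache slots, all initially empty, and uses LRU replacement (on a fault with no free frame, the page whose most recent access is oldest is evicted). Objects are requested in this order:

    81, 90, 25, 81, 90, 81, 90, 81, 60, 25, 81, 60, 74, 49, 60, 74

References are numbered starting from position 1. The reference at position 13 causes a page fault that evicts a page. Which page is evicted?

pos 1: 81: miss, frames [81]
pos 2: 90: miss, frames [81, 90]
pos 3: 25: miss, frames [81, 90, 25]
pos 4: 81: hit
pos 5: 90: hit
pos 6: 81: hit
pos 7: 90: hit
pos 8: 81: hit
pos 9: 60: miss, frames [25, 90, 81, 60]
pos 10: 25: hit
pos 11: 81: hit
pos 12: 60: hit
pos 13: 74: miss, evict 90, frames [25, 81, 60, 74]
At position 13, page 90 is evicted.

90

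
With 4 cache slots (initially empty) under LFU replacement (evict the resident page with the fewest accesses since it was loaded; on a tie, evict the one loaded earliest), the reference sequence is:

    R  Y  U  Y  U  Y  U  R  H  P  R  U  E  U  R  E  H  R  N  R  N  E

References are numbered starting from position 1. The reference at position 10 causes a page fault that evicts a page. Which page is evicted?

pos 1: R -> fault, frames (R)
pos 2: Y -> fault, frames (R Y)
pos 3: U -> fault, frames (R Y U)
pos 4: Y -> hit
pos 5: U -> hit
pos 6: Y -> hit
pos 7: U -> hit
pos 8: R -> hit
pos 9: H -> fault, frames (R Y U H)
pos 10: P -> fault, evict H, frames (R Y U P)
At position 10, page H is evicted.

H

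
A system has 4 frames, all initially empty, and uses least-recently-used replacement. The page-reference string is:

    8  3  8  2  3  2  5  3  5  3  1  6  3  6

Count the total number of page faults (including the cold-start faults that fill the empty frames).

6

8: miss, frames {8}
3: miss, frames {8,3}
8: hit
2: miss, frames {3,8,2}
3: hit
2: hit
5: miss, frames {8,3,2,5}
3: hit
5: hit
3: hit
1: miss, evict 8, frames {2,5,3,1}
6: miss, evict 2, frames {5,3,1,6}
3: hit
6: hit
Page faults: 6.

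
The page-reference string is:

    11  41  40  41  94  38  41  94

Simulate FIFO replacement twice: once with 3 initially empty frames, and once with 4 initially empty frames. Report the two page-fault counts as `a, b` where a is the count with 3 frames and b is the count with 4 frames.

3 frames: F F F . F F F . → 6 faults.
4 frames: F F F . F F . . → 5 faults.
5 < 6: adding a frame reduced faults, as is typical.

6, 5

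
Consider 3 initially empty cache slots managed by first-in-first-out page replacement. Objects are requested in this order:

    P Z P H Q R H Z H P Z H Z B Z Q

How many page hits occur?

P: fault, frames [P]
Z: fault, frames [P, Z]
P: hit
H: fault, frames [P, Z, H]
Q: fault, evict P, frames [Z, H, Q]
R: fault, evict Z, frames [H, Q, R]
H: hit
Z: fault, evict H, frames [Q, R, Z]
H: fault, evict Q, frames [R, Z, H]
P: fault, evict R, frames [Z, H, P]
Z: hit
H: hit
Z: hit
B: fault, evict Z, frames [H, P, B]
Z: fault, evict H, frames [P, B, Z]
Q: fault, evict P, frames [B, Z, Q]
Hits: 5.

5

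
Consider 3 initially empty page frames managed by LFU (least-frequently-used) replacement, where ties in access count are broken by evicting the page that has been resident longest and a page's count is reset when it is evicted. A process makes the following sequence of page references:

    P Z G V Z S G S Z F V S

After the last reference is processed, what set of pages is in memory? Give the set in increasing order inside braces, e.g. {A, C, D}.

{S, V, Z}

P → fault, frames {P}
Z → fault, frames {P,Z}
G → fault, frames {P,Z,G}
V → fault, evict P, frames {Z,G,V}
Z → hit
S → fault, evict G, frames {Z,V,S}
G → fault, evict V, frames {Z,S,G}
S → hit
Z → hit
F → fault, evict G, frames {Z,S,F}
V → fault, evict F, frames {Z,S,V}
S → hit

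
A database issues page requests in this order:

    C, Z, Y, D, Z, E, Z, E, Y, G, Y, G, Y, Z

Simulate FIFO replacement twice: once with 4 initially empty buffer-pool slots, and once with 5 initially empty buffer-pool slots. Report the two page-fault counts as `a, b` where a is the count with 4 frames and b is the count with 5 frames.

4 frames: F F F F . F . . . F . . . F → 7 faults.
5 frames: F F F F . F . . . F . . . . → 6 faults.
6 < 7: adding a frame reduced faults, as is typical.

7, 6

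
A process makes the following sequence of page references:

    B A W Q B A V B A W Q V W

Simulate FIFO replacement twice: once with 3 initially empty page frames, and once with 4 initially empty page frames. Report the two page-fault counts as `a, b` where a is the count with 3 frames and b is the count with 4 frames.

3 frames: F F F F F F F . . F F . . → 9 faults.
4 frames: F F F F . . F F F F F F . → 10 faults.
10 > 9: adding a frame increased faults — Belady's anomaly.

9, 10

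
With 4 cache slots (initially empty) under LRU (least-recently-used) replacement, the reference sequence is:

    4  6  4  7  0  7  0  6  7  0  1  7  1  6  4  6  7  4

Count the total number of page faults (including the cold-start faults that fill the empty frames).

6

4: miss, frames {4}
6: miss, frames {4,6}
4: hit
7: miss, frames {6,4,7}
0: miss, frames {6,4,7,0}
7: hit
0: hit
6: hit
7: hit
0: hit
1: miss, evict 4, frames {6,7,0,1}
7: hit
1: hit
6: hit
4: miss, evict 0, frames {7,1,6,4}
6: hit
7: hit
4: hit
Page faults: 6.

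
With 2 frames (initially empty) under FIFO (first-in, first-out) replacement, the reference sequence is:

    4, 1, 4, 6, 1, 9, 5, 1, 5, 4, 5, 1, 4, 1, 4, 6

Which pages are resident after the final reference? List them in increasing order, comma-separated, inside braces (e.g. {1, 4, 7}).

{4, 6}

4 → fault, frames {4}
1 → fault, frames {4,1}
4 → hit
6 → fault, evict 4, frames {1,6}
1 → hit
9 → fault, evict 1, frames {6,9}
5 → fault, evict 6, frames {9,5}
1 → fault, evict 9, frames {5,1}
5 → hit
4 → fault, evict 5, frames {1,4}
5 → fault, evict 1, frames {4,5}
1 → fault, evict 4, frames {5,1}
4 → fault, evict 5, frames {1,4}
1 → hit
4 → hit
6 → fault, evict 1, frames {4,6}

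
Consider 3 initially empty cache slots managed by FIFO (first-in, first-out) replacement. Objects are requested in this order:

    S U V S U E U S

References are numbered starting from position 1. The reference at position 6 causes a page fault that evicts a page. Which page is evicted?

S

pos 1: S → fault, frames {S}
pos 2: U → fault, frames {S,U}
pos 3: V → fault, frames {S,U,V}
pos 4: S → hit
pos 5: U → hit
pos 6: E → fault, evict S, frames {U,V,E}
At position 6, page S is evicted.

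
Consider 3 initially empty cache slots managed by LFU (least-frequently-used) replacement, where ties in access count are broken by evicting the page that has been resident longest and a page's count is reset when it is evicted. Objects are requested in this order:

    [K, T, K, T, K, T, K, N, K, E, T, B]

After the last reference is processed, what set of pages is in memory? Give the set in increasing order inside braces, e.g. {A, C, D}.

K → fault, frames {K}
T → fault, frames {K,T}
K → hit
T → hit
K → hit
T → hit
K → hit
N → fault, frames {K,T,N}
K → hit
E → fault, evict N, frames {K,T,E}
T → hit
B → fault, evict E, frames {K,T,B}

{B, K, T}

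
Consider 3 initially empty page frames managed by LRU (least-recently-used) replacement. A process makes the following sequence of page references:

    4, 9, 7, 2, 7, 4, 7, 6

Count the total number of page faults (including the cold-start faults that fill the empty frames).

4 -> fault, frames (4)
9 -> fault, frames (4 9)
7 -> fault, frames (4 9 7)
2 -> fault, evict 4, frames (9 7 2)
7 -> hit
4 -> fault, evict 9, frames (2 7 4)
7 -> hit
6 -> fault, evict 2, frames (4 7 6)
Page faults: 6.

6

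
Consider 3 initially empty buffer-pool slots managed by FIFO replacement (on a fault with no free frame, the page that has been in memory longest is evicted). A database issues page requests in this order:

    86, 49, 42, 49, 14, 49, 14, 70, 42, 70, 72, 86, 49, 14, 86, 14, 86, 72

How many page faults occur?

86: fault, frames [86]
49: fault, frames [86, 49]
42: fault, frames [86, 49, 42]
49: hit
14: fault, evict 86, frames [49, 42, 14]
49: hit
14: hit
70: fault, evict 49, frames [42, 14, 70]
42: hit
70: hit
72: fault, evict 42, frames [14, 70, 72]
86: fault, evict 14, frames [70, 72, 86]
49: fault, evict 70, frames [72, 86, 49]
14: fault, evict 72, frames [86, 49, 14]
86: hit
14: hit
86: hit
72: fault, evict 86, frames [49, 14, 72]
Page faults: 10.

10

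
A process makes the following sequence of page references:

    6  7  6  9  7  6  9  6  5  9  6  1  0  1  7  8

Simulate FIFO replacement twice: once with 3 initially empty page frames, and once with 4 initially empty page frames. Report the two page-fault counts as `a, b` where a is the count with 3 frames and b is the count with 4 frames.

3 frames: F F . F . . . . F . F F F . F F → 9 faults.
4 frames: F F . F . . . . F . . F F . F F → 8 faults.
8 < 9: adding a frame reduced faults, as is typical.

9, 8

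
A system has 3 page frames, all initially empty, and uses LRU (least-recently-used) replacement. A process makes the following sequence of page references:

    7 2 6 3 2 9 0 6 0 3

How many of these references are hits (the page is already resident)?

7 -> miss, frames {7}
2 -> miss, frames {7,2}
6 -> miss, frames {7,2,6}
3 -> miss, evict 7, frames {2,6,3}
2 -> hit
9 -> miss, evict 6, frames {3,2,9}
0 -> miss, evict 3, frames {2,9,0}
6 -> miss, evict 2, frames {9,0,6}
0 -> hit
3 -> miss, evict 9, frames {6,0,3}
Hits: 2.

2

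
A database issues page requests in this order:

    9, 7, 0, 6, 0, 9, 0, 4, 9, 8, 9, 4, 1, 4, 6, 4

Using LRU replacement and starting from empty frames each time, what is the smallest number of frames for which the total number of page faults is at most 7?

f=1: 16 faults
f=2: 11 faults
f=3: 9 faults
f=4: 8 faults
f=5: 8 faults
f=6: 7 faults
f=7: 7 faults
Smallest f with faults ≤ 7 is 6.

6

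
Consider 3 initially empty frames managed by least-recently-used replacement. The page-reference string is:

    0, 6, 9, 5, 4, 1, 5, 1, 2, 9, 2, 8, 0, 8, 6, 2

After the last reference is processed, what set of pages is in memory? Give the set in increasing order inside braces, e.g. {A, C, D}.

0 → fault, frames (0)
6 → fault, frames (0 6)
9 → fault, frames (0 6 9)
5 → fault, evict 0, frames (6 9 5)
4 → fault, evict 6, frames (9 5 4)
1 → fault, evict 9, frames (5 4 1)
5 → hit
1 → hit
2 → fault, evict 4, frames (5 1 2)
9 → fault, evict 5, frames (1 2 9)
2 → hit
8 → fault, evict 1, frames (9 2 8)
0 → fault, evict 9, frames (2 8 0)
8 → hit
6 → fault, evict 2, frames (0 8 6)
2 → fault, evict 0, frames (8 6 2)

{2, 6, 8}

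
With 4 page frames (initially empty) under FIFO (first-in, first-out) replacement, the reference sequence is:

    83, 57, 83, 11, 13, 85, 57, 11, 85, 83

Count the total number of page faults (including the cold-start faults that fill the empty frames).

83 -> fault, frames (83)
57 -> fault, frames (83 57)
83 -> hit
11 -> fault, frames (83 57 11)
13 -> fault, frames (83 57 11 13)
85 -> fault, evict 83, frames (57 11 13 85)
57 -> hit
11 -> hit
85 -> hit
83 -> fault, evict 57, frames (11 13 85 83)
Page faults: 6.

6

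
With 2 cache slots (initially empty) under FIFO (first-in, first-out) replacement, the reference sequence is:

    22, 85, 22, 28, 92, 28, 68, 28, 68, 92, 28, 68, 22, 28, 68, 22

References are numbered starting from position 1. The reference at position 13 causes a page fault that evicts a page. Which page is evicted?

pos 1: 22 -> fault, frames {22}
pos 2: 85 -> fault, frames {22,85}
pos 3: 22 -> hit
pos 4: 28 -> fault, evict 22, frames {85,28}
pos 5: 92 -> fault, evict 85, frames {28,92}
pos 6: 28 -> hit
pos 7: 68 -> fault, evict 28, frames {92,68}
pos 8: 28 -> fault, evict 92, frames {68,28}
pos 9: 68 -> hit
pos 10: 92 -> fault, evict 68, frames {28,92}
pos 11: 28 -> hit
pos 12: 68 -> fault, evict 28, frames {92,68}
pos 13: 22 -> fault, evict 92, frames {68,22}
At position 13, page 92 is evicted.

92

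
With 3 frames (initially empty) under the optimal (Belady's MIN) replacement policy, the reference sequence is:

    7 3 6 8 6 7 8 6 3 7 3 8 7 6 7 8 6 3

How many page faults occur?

7

7 -> fault, frames {7}
3 -> fault, frames {7,3}
6 -> fault, frames {7,3,6}
8 -> fault, evict 3, frames {7,6,8}
6 -> hit
7 -> hit
8 -> hit
6 -> hit
3 -> fault, evict 6, frames {7,8,3}
7 -> hit
3 -> hit
8 -> hit
7 -> hit
6 -> fault, evict 3, frames {7,8,6}
7 -> hit
8 -> hit
6 -> hit
3 -> fault, evict 6, frames {7,8,3}
Page faults: 7.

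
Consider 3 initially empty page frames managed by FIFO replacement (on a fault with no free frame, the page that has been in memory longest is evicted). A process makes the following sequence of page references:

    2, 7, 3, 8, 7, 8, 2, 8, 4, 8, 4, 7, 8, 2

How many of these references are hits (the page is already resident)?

2: fault, frames (2)
7: fault, frames (2 7)
3: fault, frames (2 7 3)
8: fault, evict 2, frames (7 3 8)
7: hit
8: hit
2: fault, evict 7, frames (3 8 2)
8: hit
4: fault, evict 3, frames (8 2 4)
8: hit
4: hit
7: fault, evict 8, frames (2 4 7)
8: fault, evict 2, frames (4 7 8)
2: fault, evict 4, frames (7 8 2)
Hits: 5.

5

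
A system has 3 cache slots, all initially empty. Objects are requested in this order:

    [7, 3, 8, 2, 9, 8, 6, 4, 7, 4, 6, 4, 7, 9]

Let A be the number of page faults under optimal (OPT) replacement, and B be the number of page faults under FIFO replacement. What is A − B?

-1

Under OPT: F F F F F . F F . . . . . F → 8 faults.
Under FIFO: F F F F F . F F F . . . . F → 9 faults.
A − B = 8 − 9 = -1.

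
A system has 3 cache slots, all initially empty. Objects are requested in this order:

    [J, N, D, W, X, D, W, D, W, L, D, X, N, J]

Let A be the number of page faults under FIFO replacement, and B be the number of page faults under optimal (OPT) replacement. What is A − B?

1

Under FIFO: F F F F F . . . . F F . F F → 9 faults.
Under OPT: F F F F F . . . . F . . F F → 8 faults.
A − B = 9 − 8 = 1.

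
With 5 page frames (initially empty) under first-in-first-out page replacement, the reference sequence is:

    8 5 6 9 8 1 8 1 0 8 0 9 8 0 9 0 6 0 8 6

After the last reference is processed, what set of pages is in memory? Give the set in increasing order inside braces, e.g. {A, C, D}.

8 -> miss, frames (8)
5 -> miss, frames (8 5)
6 -> miss, frames (8 5 6)
9 -> miss, frames (8 5 6 9)
8 -> hit
1 -> miss, frames (8 5 6 9 1)
8 -> hit
1 -> hit
0 -> miss, evict 8, frames (5 6 9 1 0)
8 -> miss, evict 5, frames (6 9 1 0 8)
0 -> hit
9 -> hit
8 -> hit
0 -> hit
9 -> hit
0 -> hit
6 -> hit
0 -> hit
8 -> hit
6 -> hit

{0, 1, 6, 8, 9}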